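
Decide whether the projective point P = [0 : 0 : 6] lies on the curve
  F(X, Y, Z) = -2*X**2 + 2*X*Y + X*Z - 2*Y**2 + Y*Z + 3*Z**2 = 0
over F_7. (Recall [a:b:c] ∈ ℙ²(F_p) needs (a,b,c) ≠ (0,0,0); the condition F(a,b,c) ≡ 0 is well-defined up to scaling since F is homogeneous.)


F(0,0,6) ≡ 3 (mod 7); P is NOT on the curve.

Evaluate F(0, 0, 6) term-by-term (mod 7).
  -2*X**2 ↦ -2·0·1·1 = 0
  2*X*Y ↦ 2·0·0·1 = 0
  X*Z ↦ 1·0·1·6 = 0
  -2*Y**2 ↦ -2·1·0·1 = 0
  Y*Z ↦ 1·1·0·6 = 0
  3*Z**2 ↦ 3·1·1·36 = 108
Sum: F(0, 0, 6) = (0) + (0) + (0) + (0) + (0) + (108) = 108.
Reducing mod 7: 108 ≡ 3 (mod 7).
Since F(a, b, c) ≡ 3 ≠ 0 (mod 7), P does NOT lie on the curve.


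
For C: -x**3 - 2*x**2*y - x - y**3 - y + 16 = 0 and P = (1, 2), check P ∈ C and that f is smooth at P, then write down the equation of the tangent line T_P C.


Tangent line at P: -12*x - 15*y + 42 = 0.

Step 1: f(1, 2) = 0, so P lies on C.
Step 2: partial derivatives
  f_x(x, y) = -3*x**2 - 4*x*y - 1, f_y(x, y) = -2*x**2 - 3*y**2 - 1.
  f_x(P) = -12, f_y(P) = -15 (gradient nonzero, so P is smooth).
Step 3: tangent line at P: -12·(x − 1) + -15·(y − 2) = 0.
Expanding: -12*x - 15*y + 42 = 0.


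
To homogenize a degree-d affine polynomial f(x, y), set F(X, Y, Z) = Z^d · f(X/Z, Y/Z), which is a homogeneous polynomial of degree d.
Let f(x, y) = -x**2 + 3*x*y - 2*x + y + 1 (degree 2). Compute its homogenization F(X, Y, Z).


F(X, Y, Z) = -X**2 + 3*X*Y - 2*X*Z + Y*Z + Z**2

deg(f) = 2.
Substitute x = X/Z, y = Y/Z into f, then multiply by Z^2.
  monomial -1·x^2·y^0 ↦ -1·X^2·Y^0·Z^0.
  monomial 3·x^1·y^1 ↦ 3·X^1·Y^1·Z^0.
  monomial -2·x^1·y^0 ↦ -2·X^1·Y^0·Z^1.
  monomial 1·x^0·y^1 ↦ 1·X^0·Y^1·Z^1.
  monomial 1·x^0·y^0 ↦ 1·X^0·Y^0·Z^2.
Collecting: F(X, Y, Z) = -X**2 + 3*X*Y - 2*X*Z + Y*Z + Z**2.


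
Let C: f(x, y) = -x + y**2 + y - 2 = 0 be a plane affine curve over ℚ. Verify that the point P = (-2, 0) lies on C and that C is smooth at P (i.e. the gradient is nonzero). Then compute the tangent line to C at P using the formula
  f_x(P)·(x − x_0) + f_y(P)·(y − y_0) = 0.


Tangent line at P: -x + y - 2 = 0.

Step 1: f(-2, 0) = 0, so P lies on C.
Step 2: partial derivatives
  f_x(x, y) = -1, f_y(x, y) = 2*y + 1.
  f_x(P) = -1, f_y(P) = 1 (gradient nonzero, so P is smooth).
Step 3: tangent line at P: -1·(x − -2) + 1·(y − 0) = 0.
Expanding: -x + y - 2 = 0.


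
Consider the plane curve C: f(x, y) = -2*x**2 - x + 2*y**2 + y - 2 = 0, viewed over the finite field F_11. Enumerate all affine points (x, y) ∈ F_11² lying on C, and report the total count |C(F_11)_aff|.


Affine F_11-points: {(2, 6), (2, 10), (3, 6), (3, 10), (6, 1), (6, 4), (8, 7), (8, 9), (10, 1), (10, 4)}; count = 10.

For each of the 121 pairs (x, y) ∈ F_11², evaluate f(x, y) mod 11. Record the zeros.
  x = 0: [0↦9, 1↦1, 2↦8, 3↦8, 4↦1, 5↦9, 6↦10, 7↦4, 8↦2, 9↦4, 10↦10]  zeros at y ∈ ∅
  x = 1: [0↦6, 1↦9, 2↦5, 3↦5, 4↦9, 5↦6, 6↦7, 7↦1, 8↦10, 9↦1, 10↦7]  zeros at y ∈ ∅
  x = 2: [0↦10, 1↦2, 2↦9, 3↦9, 4↦2, 5↦10, 6↦0, 7↦5, 8↦3, 9↦5, 10↦0]  zeros at y ∈ {6, 10}
  x = 3: [0↦10, 1↦2, 2↦9, 3↦9, 4↦2, 5↦10, 6↦0, 7↦5, 8↦3, 9↦5, 10↦0]  zeros at y ∈ {6, 10}
  x = 4: [0↦6, 1↦9, 2↦5, 3↦5, 4↦9, 5↦6, 6↦7, 7↦1, 8↦10, 9↦1, 10↦7]  zeros at y ∈ ∅
  x = 5: [0↦9, 1↦1, 2↦8, 3↦8, 4↦1, 5↦9, 6↦10, 7↦4, 8↦2, 9↦4, 10↦10]  zeros at y ∈ ∅
  x = 6: [0↦8, 1↦0, 2↦7, 3↦7, 4↦0, 5↦8, 6↦9, 7↦3, 8↦1, 9↦3, 10↦9]  zeros at y ∈ {1, 4}
  x = 7: [0↦3, 1↦6, 2↦2, 3↦2, 4↦6, 5↦3, 6↦4, 7↦9, 8↦7, 9↦9, 10↦4]  zeros at y ∈ ∅
  x = 8: [0↦5, 1↦8, 2↦4, 3↦4, 4↦8, 5↦5, 6↦6, 7↦0, 8↦9, 9↦0, 10↦6]  zeros at y ∈ {7, 9}
  x = 9: [0↦3, 1↦6, 2↦2, 3↦2, 4↦6, 5↦3, 6↦4, 7↦9, 8↦7, 9↦9, 10↦4]  zeros at y ∈ ∅
  x = 10: [0↦8, 1↦0, 2↦7, 3↦7, 4↦0, 5↦8, 6↦9, 7↦3, 8↦1, 9↦3, 10↦9]  zeros at y ∈ {1, 4}
Collecting zeros: affine points = {(2, 6), (2, 10), (3, 6), (3, 10), (6, 1), (6, 4), (8, 7), (8, 9), (10, 1), (10, 4)}.
Total count |C(F_11)_aff| = 10.


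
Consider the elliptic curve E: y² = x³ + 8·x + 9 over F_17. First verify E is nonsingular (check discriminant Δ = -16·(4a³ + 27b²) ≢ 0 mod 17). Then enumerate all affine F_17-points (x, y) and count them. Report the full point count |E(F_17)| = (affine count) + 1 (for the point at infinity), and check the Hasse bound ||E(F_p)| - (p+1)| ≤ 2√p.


Affine points = {(0, 3), (0, 14), (1, 1), (1, 16), (2, 4), (2, 13), (3, 3), (3, 14), (5, 2), (5, 15), (6, 1), (6, 16), (7, 0), (10, 1), (10, 16), (11, 0), (13, 7), (13, 10), (14, 3), (14, 14), (15, 6), (15, 11), (16, 0)}; affine count = 23; |E(F_17)| = 24.

Discriminant check: Δ ∝ 4a³ + 27b² = 4·8³ + 27·9² = 4·512 + 27·81 ≡ 2 (mod 17). Nonzero ⇒ E is nonsingular.
For each x ∈ F_17, compute rhs = x³ + 8·x + 9 mod 17, then count y ∈ F_17 with y² ≡ rhs.
  x = 0: rhs = 9, matching y values: 3, 14 (2 points).
  x = 1: rhs = 1, matching y values: 1, 16 (2 points).
  x = 2: rhs = 16, matching y values: 4, 13 (2 points).
  x = 3: rhs = 9, matching y values: 3, 14 (2 points).
  x = 4: rhs = 3, matching y values: none (0 points).
  x = 5: rhs = 4, matching y values: 2, 15 (2 points).
  x = 6: rhs = 1, matching y values: 1, 16 (2 points).
  x = 7: rhs = 0, matching y values: 0 (1 points).
  x = 8: rhs = 7, matching y values: none (0 points).
  x = 9: rhs = 11, matching y values: none (0 points).
  x = 10: rhs = 1, matching y values: 1, 16 (2 points).
  x = 11: rhs = 0, matching y values: 0 (1 points).
  x = 12: rhs = 14, matching y values: none (0 points).
  x = 13: rhs = 15, matching y values: 7, 10 (2 points).
  x = 14: rhs = 9, matching y values: 3, 14 (2 points).
  x = 15: rhs = 2, matching y values: 6, 11 (2 points).
  x = 16: rhs = 0, matching y values: 0 (1 points).
Total affine count: 23.
Full point count |E(F_17)| = 23 + 1 = 24.
Hasse bound: |24 − (17+1)| = |6| = 6 ≤ 2√17 ≈ 8.2462 ✓.


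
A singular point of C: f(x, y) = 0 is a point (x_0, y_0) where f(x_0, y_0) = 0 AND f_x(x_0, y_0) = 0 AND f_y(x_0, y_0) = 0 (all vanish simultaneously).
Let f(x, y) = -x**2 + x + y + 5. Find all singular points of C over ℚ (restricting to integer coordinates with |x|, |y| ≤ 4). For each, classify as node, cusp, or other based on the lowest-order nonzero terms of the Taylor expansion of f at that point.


No singular points in the scanned grid; C is smooth there.

Compute partial derivatives:
  f_x = 1 - 2*x.
  f_y = 1.
f_y = 1 is a nonzero constant, so f_y never vanishes: no point (x, y) can satisfy f = f_x = f_y = 0. In particular no (x, y) ∈ {−4, ..., 4}² is singular; the curve is smooth.


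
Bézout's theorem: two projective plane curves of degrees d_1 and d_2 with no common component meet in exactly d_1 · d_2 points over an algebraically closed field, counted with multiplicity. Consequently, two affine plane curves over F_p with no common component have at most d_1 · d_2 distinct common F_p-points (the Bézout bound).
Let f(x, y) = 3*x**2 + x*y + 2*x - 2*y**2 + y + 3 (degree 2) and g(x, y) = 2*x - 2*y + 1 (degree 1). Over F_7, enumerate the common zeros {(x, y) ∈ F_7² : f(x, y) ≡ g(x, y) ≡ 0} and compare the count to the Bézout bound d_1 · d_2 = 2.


Common zeros: {(2, 6), (6, 3)}; count = 2; Bézout bound = 2.

deg(f) = 2, deg(g) = 1, so Bézout bound = 2.
Scan x ∈ F_7. For each x, list the y ∈ F_7 with f(x, y) ≡ 0 and those with g(x, y) ≡ 0 (mod 7); the common zeros in that column are the intersection.
  x = 0: f ≡ 0 at y ∈ {5, 6}; g ≡ 0 at y ∈ {4}; common: ∅.
  x = 1: f ≡ 0 at y ∈ ∅; g ≡ 0 at y ∈ {5}; common: ∅.
  x = 2: f ≡ 0 at y ∈ {6}; g ≡ 0 at y ∈ {6}; common: {6}.
  x = 3: f ≡ 0 at y ∈ ∅; g ≡ 0 at y ∈ {0}; common: ∅.
  x = 4: f ≡ 0 at y ∈ {3}; g ≡ 0 at y ∈ {1}; common: ∅.
  x = 5: f ≡ 0 at y ∈ ∅; g ≡ 0 at y ∈ {2}; common: ∅.
  x = 6: f ≡ 0 at y ∈ {3, 4}; g ≡ 0 at y ∈ {3}; common: {3}.
Collecting: common zeros = {(2, 6), (6, 3)}, so the count is 2.
Comparison with the Bézout bound: 2 ≤ 2 = deg(f)·deg(g), as expected for curves with no common component (the bound is attained).


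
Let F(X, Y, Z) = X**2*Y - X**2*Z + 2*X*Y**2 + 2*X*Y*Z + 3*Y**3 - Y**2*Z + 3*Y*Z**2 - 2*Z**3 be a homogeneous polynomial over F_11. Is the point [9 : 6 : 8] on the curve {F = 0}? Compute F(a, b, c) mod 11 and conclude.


F(9,6,8) ≡ 1 (mod 11); P is NOT on the curve.

Evaluate F(9, 6, 8) term-by-term (mod 11).
  X**2*Y ↦ 1·81·6·1 = 486
  -X**2*Z ↦ -1·81·1·8 = -648
  2*X*Y**2 ↦ 2·9·36·1 = 648
  2*X*Y*Z ↦ 2·9·6·8 = 864
  3*Y**3 ↦ 3·1·216·1 = 648
  -Y**2*Z ↦ -1·1·36·8 = -288
  3*Y*Z**2 ↦ 3·1·6·64 = 1152
  -2*Z**3 ↦ -2·1·1·512 = -1024
Sum: F(9, 6, 8) = (486) + (-648) + (648) + (864) + (648) + (-288) + (1152) + (-1024) = 1838.
Reducing mod 11: 1838 ≡ 1 (mod 11).
Since F(a, b, c) ≡ 1 ≠ 0 (mod 11), P does NOT lie on the curve.


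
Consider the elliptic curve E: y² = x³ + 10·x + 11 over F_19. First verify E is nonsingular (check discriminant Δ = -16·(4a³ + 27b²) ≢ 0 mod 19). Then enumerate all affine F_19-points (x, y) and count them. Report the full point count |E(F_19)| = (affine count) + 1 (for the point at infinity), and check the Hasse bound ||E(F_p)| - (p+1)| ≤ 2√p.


Affine points = {(0, 7), (0, 12), (2, 1), (2, 18), (3, 7), (3, 12), (4, 1), (4, 18), (7, 5), (7, 14), (10, 3), (10, 16), (12, 4), (12, 15), (13, 1), (13, 18), (14, 8), (14, 11), (16, 7), (16, 12), (18, 0)}; affine count = 21; |E(F_19)| = 22.

Discriminant check: Δ ∝ 4a³ + 27b² = 4·10³ + 27·11² = 4·1000 + 27·121 ≡ 9 (mod 19). Nonzero ⇒ E is nonsingular.
For each x ∈ F_19, compute rhs = x³ + 10·x + 11 mod 19, then count y ∈ F_19 with y² ≡ rhs.
  x = 0: rhs = 11, matching y values: 7, 12 (2 points).
  x = 1: rhs = 3, matching y values: none (0 points).
  x = 2: rhs = 1, matching y values: 1, 18 (2 points).
  x = 3: rhs = 11, matching y values: 7, 12 (2 points).
  x = 4: rhs = 1, matching y values: 1, 18 (2 points).
  x = 5: rhs = 15, matching y values: none (0 points).
  x = 6: rhs = 2, matching y values: none (0 points).
  x = 7: rhs = 6, matching y values: 5, 14 (2 points).
  x = 8: rhs = 14, matching y values: none (0 points).
  x = 9: rhs = 13, matching y values: none (0 points).
  x = 10: rhs = 9, matching y values: 3, 16 (2 points).
  x = 11: rhs = 8, matching y values: none (0 points).
  x = 12: rhs = 16, matching y values: 4, 15 (2 points).
  x = 13: rhs = 1, matching y values: 1, 18 (2 points).
  x = 14: rhs = 7, matching y values: 8, 11 (2 points).
  x = 15: rhs = 2, matching y values: none (0 points).
  x = 16: rhs = 11, matching y values: 7, 12 (2 points).
  x = 17: rhs = 2, matching y values: none (0 points).
  x = 18: rhs = 0, matching y values: 0 (1 points).
Total affine count: 21.
Full point count |E(F_19)| = 21 + 1 = 22.
Hasse bound: |22 − (19+1)| = |2| = 2 ≤ 2√19 ≈ 8.7178 ✓.


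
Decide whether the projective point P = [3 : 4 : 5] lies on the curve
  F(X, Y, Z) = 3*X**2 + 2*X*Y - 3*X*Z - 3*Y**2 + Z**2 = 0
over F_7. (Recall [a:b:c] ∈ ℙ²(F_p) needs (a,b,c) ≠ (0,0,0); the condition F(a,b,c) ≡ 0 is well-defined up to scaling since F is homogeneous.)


F(3,4,5) ≡ 4 (mod 7); P is NOT on the curve.

Evaluate F(3, 4, 5) term-by-term (mod 7).
  3*X**2 ↦ 3·9·1·1 = 27
  2*X*Y ↦ 2·3·4·1 = 24
  -3*X*Z ↦ -3·3·1·5 = -45
  -3*Y**2 ↦ -3·1·16·1 = -48
  Z**2 ↦ 1·1·1·25 = 25
Sum: F(3, 4, 5) = (27) + (24) + (-45) + (-48) + (25) = -17.
Reducing mod 7: -17 ≡ 4 (mod 7).
Since F(a, b, c) ≡ 4 ≠ 0 (mod 7), P does NOT lie on the curve.


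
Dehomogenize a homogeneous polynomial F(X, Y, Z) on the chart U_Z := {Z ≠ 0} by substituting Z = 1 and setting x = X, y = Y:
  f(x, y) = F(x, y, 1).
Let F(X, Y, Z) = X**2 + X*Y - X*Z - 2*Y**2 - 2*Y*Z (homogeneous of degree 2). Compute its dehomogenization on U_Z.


f(x, y) = x**2 + x*y - x - 2*y**2 - 2*y

On U_Z we set Z = 1. Each monomial c·X^i·Y^j·Z^k in F becomes c·x^i·y^j·1^k = c·x^i·y^j.
Substituting Z = 1: F(X, Y, 1) = x**2 + x*y - x - 2*y**2 - 2*y.
Note: deg(f) ≤ deg(F) = 2; strict inequality happens when F is divisible by Z (lost terms).


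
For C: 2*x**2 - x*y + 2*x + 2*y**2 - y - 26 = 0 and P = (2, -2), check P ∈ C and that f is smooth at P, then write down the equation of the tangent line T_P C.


Tangent line at P: 12*x - 11*y - 46 = 0.

Step 1: f(2, -2) = 0, so P lies on C.
Step 2: partial derivatives
  f_x(x, y) = 4*x - y + 2, f_y(x, y) = -x + 4*y - 1.
  f_x(P) = 12, f_y(P) = -11 (gradient nonzero, so P is smooth).
Step 3: tangent line at P: 12·(x − 2) + -11·(y − -2) = 0.
Expanding: 12*x - 11*y - 46 = 0.


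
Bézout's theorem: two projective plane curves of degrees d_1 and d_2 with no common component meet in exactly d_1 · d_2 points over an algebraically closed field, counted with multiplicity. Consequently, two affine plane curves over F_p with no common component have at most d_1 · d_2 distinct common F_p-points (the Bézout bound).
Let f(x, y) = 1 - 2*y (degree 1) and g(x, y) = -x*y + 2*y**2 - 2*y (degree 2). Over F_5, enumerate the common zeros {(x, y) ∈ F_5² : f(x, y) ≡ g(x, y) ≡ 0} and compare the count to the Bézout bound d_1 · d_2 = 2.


Common zeros: {(4, 3)}; count = 1; Bézout bound = 2.

deg(f) = 1, deg(g) = 2, so Bézout bound = 2.
Scan x ∈ F_5. For each x, list the y ∈ F_5 with f(x, y) ≡ 0 and those with g(x, y) ≡ 0 (mod 5); the common zeros in that column are the intersection.
  x = 0: f ≡ 0 at y ∈ {3}; g ≡ 0 at y ∈ {0, 1}; common: ∅.
  x = 1: f ≡ 0 at y ∈ {3}; g ≡ 0 at y ∈ {0, 4}; common: ∅.
  x = 2: f ≡ 0 at y ∈ {3}; g ≡ 0 at y ∈ {0, 2}; common: ∅.
  x = 3: f ≡ 0 at y ∈ {3}; g ≡ 0 at y ∈ {0}; common: ∅.
  x = 4: f ≡ 0 at y ∈ {3}; g ≡ 0 at y ∈ {0, 3}; common: {3}.
Collecting: common zeros = {(4, 3)}, so the count is 1.
Comparison with the Bézout bound: 1 ≤ 2 = deg(f)·deg(g), as expected for curves with no common component (the affine F_5-count falls short of the bound because intersections may lie at infinity, over extension fields, or carry multiplicity).


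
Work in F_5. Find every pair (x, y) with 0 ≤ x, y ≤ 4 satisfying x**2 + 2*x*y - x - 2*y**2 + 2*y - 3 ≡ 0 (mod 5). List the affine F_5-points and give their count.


Affine F_5-points: {(0, 3)}; count = 1.

For each of the 25 pairs (x, y) ∈ F_5², evaluate f(x, y) mod 5. Record the zeros.
  x = 0: [0↦2, 1↦2, 2↦3, 3↦0, 4↦3]  zeros at y ∈ {3}
  x = 1: [0↦2, 1↦4, 2↦2, 3↦1, 4↦1]  zeros at y ∈ ∅
  x = 2: [0↦4, 1↦3, 2↦3, 3↦4, 4↦1]  zeros at y ∈ ∅
  x = 3: [0↦3, 1↦4, 2↦1, 3↦4, 4↦3]  zeros at y ∈ ∅
  x = 4: [0↦4, 1↦2, 2↦1, 3↦1, 4↦2]  zeros at y ∈ ∅
Collecting zeros: affine points = {(0, 3)}.
Total count |C(F_5)_aff| = 1.


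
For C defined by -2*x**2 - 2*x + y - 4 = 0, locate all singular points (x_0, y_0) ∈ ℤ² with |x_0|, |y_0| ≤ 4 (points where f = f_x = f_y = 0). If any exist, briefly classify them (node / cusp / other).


No singular points in the scanned grid; C is smooth there.

Compute partial derivatives:
  f_x = -4*x - 2.
  f_y = 1.
f_y = 1 is a nonzero constant, so f_y never vanishes: no point (x, y) can satisfy f = f_x = f_y = 0. In particular no (x, y) ∈ {−4, ..., 4}² is singular; the curve is smooth.


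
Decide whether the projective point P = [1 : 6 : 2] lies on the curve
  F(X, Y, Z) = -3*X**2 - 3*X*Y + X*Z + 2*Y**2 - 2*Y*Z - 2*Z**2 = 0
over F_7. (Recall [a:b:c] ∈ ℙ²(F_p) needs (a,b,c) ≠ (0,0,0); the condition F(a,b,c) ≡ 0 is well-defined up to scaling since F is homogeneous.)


F(1,6,2) ≡ 0 (mod 7); P is on the curve.

Evaluate F(1, 6, 2) term-by-term (mod 7).
  -3*X**2 ↦ -3·1·1·1 = -3
  -3*X*Y ↦ -3·1·6·1 = -18
  X*Z ↦ 1·1·1·2 = 2
  2*Y**2 ↦ 2·1·36·1 = 72
  -2*Y*Z ↦ -2·1·6·2 = -24
  -2*Z**2 ↦ -2·1·1·4 = -8
Sum: F(1, 6, 2) = (-3) + (-18) + (2) + (72) + (-24) + (-8) = 21.
Reducing mod 7: 21 ≡ 0 (mod 7).
Since F(a, b, c) ≡ 0 (mod 7), P lies on the curve.


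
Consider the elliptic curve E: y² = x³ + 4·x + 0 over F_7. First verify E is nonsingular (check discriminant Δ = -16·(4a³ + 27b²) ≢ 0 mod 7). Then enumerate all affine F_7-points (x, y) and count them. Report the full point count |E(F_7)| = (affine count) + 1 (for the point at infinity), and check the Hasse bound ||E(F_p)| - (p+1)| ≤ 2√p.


Affine points = {(0, 0), (2, 3), (2, 4), (3, 2), (3, 5), (6, 3), (6, 4)}; affine count = 7; |E(F_7)| = 8.

Discriminant check: Δ ∝ 4a³ + 27b² = 4·4³ + 27·0² = 4·64 + 27·0 ≡ 4 (mod 7). Nonzero ⇒ E is nonsingular.
For each x ∈ F_7, compute rhs = x³ + 4·x + 0 mod 7, then count y ∈ F_7 with y² ≡ rhs.
  x = 0: rhs = 0, matching y values: 0 (1 points).
  x = 1: rhs = 5, matching y values: none (0 points).
  x = 2: rhs = 2, matching y values: 3, 4 (2 points).
  x = 3: rhs = 4, matching y values: 2, 5 (2 points).
  x = 4: rhs = 3, matching y values: none (0 points).
  x = 5: rhs = 5, matching y values: none (0 points).
  x = 6: rhs = 2, matching y values: 3, 4 (2 points).
Total affine count: 7.
Full point count |E(F_7)| = 7 + 1 = 8.
Hasse bound: |8 − (7+1)| = |0| = 0 ≤ 2√7 ≈ 5.2915 ✓.


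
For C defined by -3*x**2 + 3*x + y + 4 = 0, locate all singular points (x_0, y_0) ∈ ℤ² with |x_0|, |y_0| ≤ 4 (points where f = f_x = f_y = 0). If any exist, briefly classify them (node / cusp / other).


No singular points in the scanned grid; C is smooth there.

Compute partial derivatives:
  f_x = 3 - 6*x.
  f_y = 1.
f_y = 1 is a nonzero constant, so f_y never vanishes: no point (x, y) can satisfy f = f_x = f_y = 0. In particular no (x, y) ∈ {−4, ..., 4}² is singular; the curve is smooth.


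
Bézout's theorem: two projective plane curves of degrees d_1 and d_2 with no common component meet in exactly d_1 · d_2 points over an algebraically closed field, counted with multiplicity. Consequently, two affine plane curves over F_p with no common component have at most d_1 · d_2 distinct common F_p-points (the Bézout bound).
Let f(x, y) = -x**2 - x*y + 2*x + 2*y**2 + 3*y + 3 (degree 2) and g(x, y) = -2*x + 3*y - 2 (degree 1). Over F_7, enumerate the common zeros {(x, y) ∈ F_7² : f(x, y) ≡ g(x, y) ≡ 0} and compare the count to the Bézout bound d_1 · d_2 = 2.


Common zeros: {(6, 0)}; count = 1; Bézout bound = 2.

deg(f) = 2, deg(g) = 1, so Bézout bound = 2.
Scan x ∈ F_7. For each x, list the y ∈ F_7 with f(x, y) ≡ 0 and those with g(x, y) ≡ 0 (mod 7); the common zeros in that column are the intersection.
  x = 0: f ≡ 0 at y ∈ ∅; g ≡ 0 at y ∈ {3}; common: ∅.
  x = 1: f ≡ 0 at y ∈ {3}; g ≡ 0 at y ∈ {6}; common: ∅.
  x = 2: f ≡ 0 at y ∈ ∅; g ≡ 0 at y ∈ {2}; common: ∅.
  x = 3: f ≡ 0 at y ∈ {0}; g ≡ 0 at y ∈ {5}; common: ∅.
  x = 4: f ≡ 0 at y ∈ ∅; g ≡ 0 at y ∈ {1}; common: ∅.
  x = 5: f ≡ 0 at y ∈ {3, 5}; g ≡ 0 at y ∈ {4}; common: ∅.
  x = 6: f ≡ 0 at y ∈ {0, 5}; g ≡ 0 at y ∈ {0}; common: {0}.
Collecting: common zeros = {(6, 0)}, so the count is 1.
Comparison with the Bézout bound: 1 ≤ 2 = deg(f)·deg(g), as expected for curves with no common component (the affine F_7-count falls short of the bound because intersections may lie at infinity, over extension fields, or carry multiplicity).


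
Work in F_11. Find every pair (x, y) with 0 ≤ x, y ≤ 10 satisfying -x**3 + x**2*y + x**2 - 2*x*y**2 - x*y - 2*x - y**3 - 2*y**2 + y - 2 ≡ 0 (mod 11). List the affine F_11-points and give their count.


Affine F_11-points: {(0, 3), (7, 3), (8, 3), (9, 1), (9, 6), (10, 2), (10, 10)}; count = 7.

For each of the 121 pairs (x, y) ∈ F_11², evaluate f(x, y) mod 11. Record the zeros.
  x = 0: [0↦9, 1↦7, 2↦6, 3↦0, 4↦5, 5↦4, 6↦2, 7↦4, 8↦4, 9↦7, 10↦7]  zeros at y ∈ {3}
  x = 1: [0↦7, 1↦3, 2↦7, 3↦2, 4↦4, 5↦7, 6↦5, 7↦3, 8↦6, 9↦8, 10↦3]  zeros at y ∈ ∅
  x = 2: [0↦1, 1↦8, 2↦8, 3↦6, 4↦7, 5↦5, 6↦5, 7↦1, 8↦9, 9↦1, 10↦4]  zeros at y ∈ ∅
  x = 3: [0↦7, 1↦5, 2↦3, 3↦6, 4↦8, 5↦3, 6↦7, 7↦3, 8↦7, 9↦2, 10↦4]  zeros at y ∈ ∅
  x = 4: [0↦8, 1↦10, 2↦8, 3↦7, 4↦1, 5↦6, 6↦5, 7↦3, 8↦5, 9↦5, 10↦8]  zeros at y ∈ ∅
  x = 5: [0↦9, 1↦6, 2↦6, 3↦3, 4↦2, 5↦8, 6↦4, 7↦6, 8↦8, 9↦4, 10↦10]  zeros at y ∈ ∅
  x = 6: [0↦4, 1↦9, 2↦2, 3↦10, 4↦5, 5↦3, 6↦9, 7↦6, 8↦10, 9↦4, 10↦4]  zeros at y ∈ ∅
  x = 7: [0↦9, 1↦2, 2↦1, 3↦0, 4↦4, 5↦7, 6↦3, 7↦8, 8↦5, 9↦10, 10↦6]  zeros at y ∈ {3}
  x = 8: [0↦7, 1↦1, 2↦8, 3↦0, 4↦4, 5↦3, 6↦2, 7↦6, 8↦9, 9↦5, 10↦10]  zeros at y ∈ {3}
  x = 9: [0↦3, 1↦0, 2↦6, 3↦4, 4↦10, 5↦7, 6↦0, 7↦5, 8↦5, 9↦5, 10↦10]  zeros at y ∈ {1, 6}
  x = 10: [0↦2, 1↦4, 2↦0, 3↦6, 4↦5, 5↦2, 6↦2, 7↦10, 8↦9, 9↦4, 10↦0]  zeros at y ∈ {2, 10}
Collecting zeros: affine points = {(0, 3), (7, 3), (8, 3), (9, 1), (9, 6), (10, 2), (10, 10)}.
Total count |C(F_11)_aff| = 7.


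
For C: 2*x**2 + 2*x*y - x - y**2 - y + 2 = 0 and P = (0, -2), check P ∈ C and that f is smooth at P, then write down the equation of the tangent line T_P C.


Tangent line at P: -5*x + 3*y + 6 = 0.

Step 1: f(0, -2) = 0, so P lies on C.
Step 2: partial derivatives
  f_x(x, y) = 4*x + 2*y - 1, f_y(x, y) = 2*x - 2*y - 1.
  f_x(P) = -5, f_y(P) = 3 (gradient nonzero, so P is smooth).
Step 3: tangent line at P: -5·(x − 0) + 3·(y − -2) = 0.
Expanding: -5*x + 3*y + 6 = 0.


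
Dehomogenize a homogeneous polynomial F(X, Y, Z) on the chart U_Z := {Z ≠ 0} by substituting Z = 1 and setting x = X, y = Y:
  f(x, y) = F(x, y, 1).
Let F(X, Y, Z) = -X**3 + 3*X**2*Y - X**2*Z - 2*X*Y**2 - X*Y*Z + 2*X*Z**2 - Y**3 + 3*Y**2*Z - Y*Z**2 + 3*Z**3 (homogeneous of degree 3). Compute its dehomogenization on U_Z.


f(x, y) = -x**3 + 3*x**2*y - x**2 - 2*x*y**2 - x*y + 2*x - y**3 + 3*y**2 - y + 3

On U_Z we set Z = 1. Each monomial c·X^i·Y^j·Z^k in F becomes c·x^i·y^j·1^k = c·x^i·y^j.
Substituting Z = 1: F(X, Y, 1) = -x**3 + 3*x**2*y - x**2 - 2*x*y**2 - x*y + 2*x - y**3 + 3*y**2 - y + 3.
Note: deg(f) ≤ deg(F) = 3; strict inequality happens when F is divisible by Z (lost terms).


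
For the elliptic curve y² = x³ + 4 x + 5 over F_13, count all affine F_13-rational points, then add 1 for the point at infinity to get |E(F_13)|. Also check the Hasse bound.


Affine points = {(1, 6), (1, 7), (7, 5), (7, 8), (8, 4), (8, 9), (9, 4), (9, 9), (12, 0)}; affine count = 9; |E(F_13)| = 10.

Discriminant check: Δ ∝ 4a³ + 27b² = 4·4³ + 27·5² = 4·64 + 27·25 ≡ 8 (mod 13). Nonzero ⇒ E is nonsingular.
For each x ∈ F_13, compute rhs = x³ + 4·x + 5 mod 13, then count y ∈ F_13 with y² ≡ rhs.
  x = 0: rhs = 5, matching y values: none (0 points).
  x = 1: rhs = 10, matching y values: 6, 7 (2 points).
  x = 2: rhs = 8, matching y values: none (0 points).
  x = 3: rhs = 5, matching y values: none (0 points).
  x = 4: rhs = 7, matching y values: none (0 points).
  x = 5: rhs = 7, matching y values: none (0 points).
  x = 6: rhs = 11, matching y values: none (0 points).
  x = 7: rhs = 12, matching y values: 5, 8 (2 points).
  x = 8: rhs = 3, matching y values: 4, 9 (2 points).
  x = 9: rhs = 3, matching y values: 4, 9 (2 points).
  x = 10: rhs = 5, matching y values: none (0 points).
  x = 11: rhs = 2, matching y values: none (0 points).
  x = 12: rhs = 0, matching y values: 0 (1 points).
Total affine count: 9.
Full point count |E(F_13)| = 9 + 1 = 10.
Hasse bound: |10 − (13+1)| = |-4| = 4 ≤ 2√13 ≈ 7.2111 ✓.


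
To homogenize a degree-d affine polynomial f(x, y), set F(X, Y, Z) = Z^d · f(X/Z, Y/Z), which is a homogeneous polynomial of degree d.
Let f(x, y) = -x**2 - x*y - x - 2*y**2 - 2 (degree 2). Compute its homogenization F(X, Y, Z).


F(X, Y, Z) = -X**2 - X*Y - X*Z - 2*Y**2 - 2*Z**2

deg(f) = 2.
Substitute x = X/Z, y = Y/Z into f, then multiply by Z^2.
  monomial -1·x^2·y^0 ↦ -1·X^2·Y^0·Z^0.
  monomial -1·x^1·y^1 ↦ -1·X^1·Y^1·Z^0.
  monomial -1·x^1·y^0 ↦ -1·X^1·Y^0·Z^1.
  monomial -2·x^0·y^2 ↦ -2·X^0·Y^2·Z^0.
  monomial -2·x^0·y^0 ↦ -2·X^0·Y^0·Z^2.
Collecting: F(X, Y, Z) = -X**2 - X*Y - X*Z - 2*Y**2 - 2*Z**2.


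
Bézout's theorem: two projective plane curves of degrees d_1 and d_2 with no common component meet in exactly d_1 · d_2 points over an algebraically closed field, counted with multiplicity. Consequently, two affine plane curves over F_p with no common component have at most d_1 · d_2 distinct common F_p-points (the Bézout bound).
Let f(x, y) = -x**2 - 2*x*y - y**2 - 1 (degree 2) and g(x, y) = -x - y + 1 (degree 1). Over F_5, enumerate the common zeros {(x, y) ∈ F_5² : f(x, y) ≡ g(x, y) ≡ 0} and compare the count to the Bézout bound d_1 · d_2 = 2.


Common zeros: ∅; count = 0; Bézout bound = 2.

deg(f) = 2, deg(g) = 1, so Bézout bound = 2.
Scan x ∈ F_5. For each x, list the y ∈ F_5 with f(x, y) ≡ 0 and those with g(x, y) ≡ 0 (mod 5); the common zeros in that column are the intersection.
  x = 0: f ≡ 0 at y ∈ {2, 3}; g ≡ 0 at y ∈ {1}; common: ∅.
  x = 1: f ≡ 0 at y ∈ {1, 2}; g ≡ 0 at y ∈ {0}; common: ∅.
  x = 2: f ≡ 0 at y ∈ {0, 1}; g ≡ 0 at y ∈ {4}; common: ∅.
  x = 3: f ≡ 0 at y ∈ {0, 4}; g ≡ 0 at y ∈ {3}; common: ∅.
  x = 4: f ≡ 0 at y ∈ {3, 4}; g ≡ 0 at y ∈ {2}; common: ∅.
Collecting: common zeros = ∅, so the count is 0.
Comparison with the Bézout bound: 0 ≤ 2 = deg(f)·deg(g), as expected for curves with no common component (the affine F_5-count falls short of the bound because intersections may lie at infinity, over extension fields, or carry multiplicity).


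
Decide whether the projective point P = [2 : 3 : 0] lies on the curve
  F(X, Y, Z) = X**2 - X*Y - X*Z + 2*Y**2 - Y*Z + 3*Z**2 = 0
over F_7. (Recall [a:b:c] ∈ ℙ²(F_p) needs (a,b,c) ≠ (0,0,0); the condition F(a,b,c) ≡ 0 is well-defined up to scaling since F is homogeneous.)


F(2,3,0) ≡ 2 (mod 7); P is NOT on the curve.

Evaluate F(2, 3, 0) term-by-term (mod 7).
  X**2 ↦ 1·4·1·1 = 4
  -X*Y ↦ -1·2·3·1 = -6
  -X*Z ↦ -1·2·1·0 = 0
  2*Y**2 ↦ 2·1·9·1 = 18
  -Y*Z ↦ -1·1·3·0 = 0
  3*Z**2 ↦ 3·1·1·0 = 0
Sum: F(2, 3, 0) = (4) + (-6) + (0) + (18) + (0) + (0) = 16.
Reducing mod 7: 16 ≡ 2 (mod 7).
Since F(a, b, c) ≡ 2 ≠ 0 (mod 7), P does NOT lie on the curve.


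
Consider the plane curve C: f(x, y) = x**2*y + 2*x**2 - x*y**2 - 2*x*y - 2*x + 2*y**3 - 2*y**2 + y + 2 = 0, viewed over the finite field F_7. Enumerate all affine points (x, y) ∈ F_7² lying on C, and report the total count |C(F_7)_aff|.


Affine F_7-points: {(2, 5), (3, 0), (3, 3), (5, 0), (6, 3)}; count = 5.

For each of the 49 pairs (x, y) ∈ F_7², evaluate f(x, y) mod 7. Record the zeros.
  x = 0: [0↦2, 1↦3, 2↦5, 3↦6, 4↦4, 5↦4, 6↦4]  zeros at y ∈ ∅
  x = 1: [0↦2, 1↦1, 2↦6, 3↦1, 4↦5, 5↦2, 6↦4]  zeros at y ∈ ∅
  x = 2: [0↦6, 1↦5, 2↦1, 3↦6, 4↦4, 5↦0, 6↦6]  zeros at y ∈ {5}
  x = 3: [0↦0, 1↦1, 2↦4, 3↦0, 4↦1, 5↦5, 6↦3]  zeros at y ∈ {0, 3}
  x = 4: [0↦5, 1↦3, 2↦1, 3↦4, 4↦3, 5↦3, 6↦2]  zeros at y ∈ ∅
  x = 5: [0↦0, 1↦4, 2↦6, 3↦4, 4↦3, 5↦1, 6↦3]  zeros at y ∈ {0}
  x = 6: [0↦6, 1↦4, 2↦5, 3↦0, 4↦1, 5↦6, 6↦6]  zeros at y ∈ {3}
Collecting zeros: affine points = {(2, 5), (3, 0), (3, 3), (5, 0), (6, 3)}.
Total count |C(F_7)_aff| = 5.


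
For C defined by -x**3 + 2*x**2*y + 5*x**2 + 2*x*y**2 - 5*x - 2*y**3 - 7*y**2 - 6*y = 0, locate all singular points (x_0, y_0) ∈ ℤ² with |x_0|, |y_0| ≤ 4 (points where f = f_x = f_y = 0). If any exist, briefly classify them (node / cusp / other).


Singular points: {(1, -1)}; classification: cusp.

Compute partial derivatives:
  f_x = -3*x**2 + 4*x*y + 10*x + 2*y**2 - 5.
  f_y = 2*x**2 + 4*x*y - 6*y**2 - 14*y - 6.
Scan x_0 ∈ {−4, ..., 4}. For each x_0, f_y(x_0, y) is a polynomial in y; find its integer roots y ∈ {−4, ..., 4}, then test f_x and f at those candidates.
  x = -4: f_y(-4, y) = -6*y**2 - 30*y + 26; no integer root y with |y| ≤ 4.
  x = -3: f_y(-3, y) = -6*y**2 - 26*y + 12; no integer root y with |y| ≤ 4.
  x = -2: f_y(-2, y) = -6*y**2 - 22*y + 2; no integer root y with |y| ≤ 4.
  x = -1: f_y(-1, y) = -6*y**2 - 18*y - 4; no integer root y with |y| ≤ 4.
  x = 0: f_y(0, y) = -6*y**2 - 14*y - 6; no integer root y with |y| ≤ 4.
  x = 1: f_y(1, y) = -6*y**2 - 10*y - 4; vanishes at y ∈ {-1}. (1, -1): f_x = 0, f = 0 — SINGULAR.
  x = 2: f_y(2, y) = -6*y**2 - 6*y + 2; no integer root y with |y| ≤ 4.
  x = 3: f_y(3, y) = -6*y**2 - 2*y + 12; no integer root y with |y| ≤ 4.
  x = 4: f_y(4, y) = -6*y**2 + 2*y + 26; no integer root y with |y| ≤ 4.
Only singular point on the grid: (1, -1).
Classify: substitute x = 1 + u, y = -1 + v and expand: f = -u**3 + 2*u**2*v + 2*u*v**2 - 2*v**3 + v**2.
No constant or linear terms (consistent with a singular point). Quadratic part: v**2. Cubic part: -u**3 + 2*u**2*v + 2*u*v**2 - 2*v**3.
The quadratic part v**2 is a perfect square, so there is a single (double) tangent line v = 0, i.e. y = -1. Restricting the cubic part to that line (v = 0) leaves -u**3 ≠ 0, so f is not divisible by v and the branch is v² ≈ u**3 to lowest order — this is a cusp.
Classification: cusp.


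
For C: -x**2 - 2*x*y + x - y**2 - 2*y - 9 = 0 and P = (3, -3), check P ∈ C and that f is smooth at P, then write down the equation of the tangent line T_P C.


Tangent line at P: x - 2*y - 9 = 0.

Step 1: f(3, -3) = 0, so P lies on C.
Step 2: partial derivatives
  f_x(x, y) = -2*x - 2*y + 1, f_y(x, y) = -2*x - 2*y - 2.
  f_x(P) = 1, f_y(P) = -2 (gradient nonzero, so P is smooth).
Step 3: tangent line at P: 1·(x − 3) + -2·(y − -3) = 0.
Expanding: x - 2*y - 9 = 0.


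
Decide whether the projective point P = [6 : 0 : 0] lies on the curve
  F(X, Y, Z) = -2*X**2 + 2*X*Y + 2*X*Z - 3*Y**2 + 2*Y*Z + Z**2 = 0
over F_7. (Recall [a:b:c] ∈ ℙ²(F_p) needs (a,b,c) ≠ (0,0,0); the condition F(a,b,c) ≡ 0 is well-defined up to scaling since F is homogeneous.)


F(6,0,0) ≡ 5 (mod 7); P is NOT on the curve.

Evaluate F(6, 0, 0) term-by-term (mod 7).
  -2*X**2 ↦ -2·36·1·1 = -72
  2*X*Y ↦ 2·6·0·1 = 0
  2*X*Z ↦ 2·6·1·0 = 0
  -3*Y**2 ↦ -3·1·0·1 = 0
  2*Y*Z ↦ 2·1·0·0 = 0
  Z**2 ↦ 1·1·1·0 = 0
Sum: F(6, 0, 0) = (-72) + (0) + (0) + (0) + (0) + (0) = -72.
Reducing mod 7: -72 ≡ 5 (mod 7).
Since F(a, b, c) ≡ 5 ≠ 0 (mod 7), P does NOT lie on the curve.


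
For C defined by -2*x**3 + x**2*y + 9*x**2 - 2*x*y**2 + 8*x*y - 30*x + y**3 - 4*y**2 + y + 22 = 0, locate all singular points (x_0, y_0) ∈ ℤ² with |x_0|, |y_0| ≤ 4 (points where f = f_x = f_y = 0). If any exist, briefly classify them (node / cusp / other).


Singular points: {(2, 3)}; classification: cusp.

Compute partial derivatives:
  f_x = -6*x**2 + 2*x*y + 18*x - 2*y**2 + 8*y - 30.
  f_y = x**2 - 4*x*y + 8*x + 3*y**2 - 8*y + 1.
Scan x_0 ∈ {−4, ..., 4}. For each x_0, f_y(x_0, y) is a polynomial in y; find its integer roots y ∈ {−4, ..., 4}, then test f_x and f at those candidates.
  x = -4: f_y(-4, y) = 3*y**2 + 8*y - 15; no integer root y with |y| ≤ 4.
  x = -3: f_y(-3, y) = 3*y**2 + 4*y - 14; no integer root y with |y| ≤ 4.
  x = -2: f_y(-2, y) = 3*y**2 - 11; no integer root y with |y| ≤ 4.
  x = -1: f_y(-1, y) = 3*y**2 - 4*y - 6; no integer root y with |y| ≤ 4.
  x = 0: f_y(0, y) = 3*y**2 - 8*y + 1; no integer root y with |y| ≤ 4.
  x = 1: f_y(1, y) = 3*y**2 - 12*y + 10; no integer root y with |y| ≤ 4.
  x = 2: f_y(2, y) = 3*y**2 - 16*y + 21; vanishes at y ∈ {3}. (2, 3): f_x = 0, f = 0 — SINGULAR.
  x = 3: f_y(3, y) = 3*y**2 - 20*y + 34; no integer root y with |y| ≤ 4.
  x = 4: f_y(4, y) = 3*y**2 - 24*y + 49; no integer root y with |y| ≤ 4.
Only singular point on the grid: (2, 3).
Classify: substitute x = 2 + u, y = 3 + v and expand: f = -2*u**3 + u**2*v - 2*u*v**2 + v**3 + v**2.
No constant or linear terms (consistent with a singular point). Quadratic part: v**2. Cubic part: -2*u**3 + u**2*v - 2*u*v**2 + v**3.
The quadratic part v**2 is a perfect square, so there is a single (double) tangent line v = 0, i.e. y = 3. Restricting the cubic part to that line (v = 0) leaves -2*u**3 ≠ 0, so f is not divisible by v and the branch is v² ≈ 2*u**3 to lowest order — this is a cusp.
Classification: cusp.


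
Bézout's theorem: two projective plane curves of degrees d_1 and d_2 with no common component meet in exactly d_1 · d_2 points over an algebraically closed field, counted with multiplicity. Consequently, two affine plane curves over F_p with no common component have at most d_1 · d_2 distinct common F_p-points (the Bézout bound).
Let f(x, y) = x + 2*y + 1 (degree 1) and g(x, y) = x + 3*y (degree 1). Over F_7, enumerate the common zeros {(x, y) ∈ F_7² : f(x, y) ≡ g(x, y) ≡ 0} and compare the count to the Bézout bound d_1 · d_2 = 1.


Common zeros: {(4, 1)}; count = 1; Bézout bound = 1.

deg(f) = 1, deg(g) = 1, so Bézout bound = 1.
Scan x ∈ F_7. For each x, list the y ∈ F_7 with f(x, y) ≡ 0 and those with g(x, y) ≡ 0 (mod 7); the common zeros in that column are the intersection.
  x = 0: f ≡ 0 at y ∈ {3}; g ≡ 0 at y ∈ {0}; common: ∅.
  x = 1: f ≡ 0 at y ∈ {6}; g ≡ 0 at y ∈ {2}; common: ∅.
  x = 2: f ≡ 0 at y ∈ {2}; g ≡ 0 at y ∈ {4}; common: ∅.
  x = 3: f ≡ 0 at y ∈ {5}; g ≡ 0 at y ∈ {6}; common: ∅.
  x = 4: f ≡ 0 at y ∈ {1}; g ≡ 0 at y ∈ {1}; common: {1}.
  x = 5: f ≡ 0 at y ∈ {4}; g ≡ 0 at y ∈ {3}; common: ∅.
  x = 6: f ≡ 0 at y ∈ {0}; g ≡ 0 at y ∈ {5}; common: ∅.
Collecting: common zeros = {(4, 1)}, so the count is 1.
Comparison with the Bézout bound: 1 ≤ 1 = deg(f)·deg(g), as expected for curves with no common component (the bound is attained).


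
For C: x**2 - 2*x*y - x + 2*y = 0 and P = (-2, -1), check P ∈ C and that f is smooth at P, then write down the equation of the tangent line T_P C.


Tangent line at P: -3*x + 6*y = 0.

Step 1: f(-2, -1) = 0, so P lies on C.
Step 2: partial derivatives
  f_x(x, y) = 2*x - 2*y - 1, f_y(x, y) = 2 - 2*x.
  f_x(P) = -3, f_y(P) = 6 (gradient nonzero, so P is smooth).
Step 3: tangent line at P: -3·(x − -2) + 6·(y − -1) = 0.
Expanding: -3*x + 6*y = 0.


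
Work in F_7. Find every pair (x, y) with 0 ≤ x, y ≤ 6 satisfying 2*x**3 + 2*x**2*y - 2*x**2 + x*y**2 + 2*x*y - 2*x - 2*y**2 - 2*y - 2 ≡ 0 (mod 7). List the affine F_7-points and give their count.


Affine F_7-points: {(0, 2), (0, 4), (1, 3), (1, 6), (2, 4), (3, 0), (3, 6), (4, 1), (5, 5), (5, 6)}; count = 10.

For each of the 49 pairs (x, y) ∈ F_7², evaluate f(x, y) mod 7. Record the zeros.
  x = 0: [0↦5, 1↦1, 2↦0, 3↦2, 4↦0, 5↦1, 6↦5]  zeros at y ∈ {2, 4}
  x = 1: [0↦3, 1↦4, 2↦3, 3↦0, 4↦2, 5↦2, 6↦0]  zeros at y ∈ {3, 6}
  x = 2: [0↦2, 1↦5, 2↦1, 3↦4, 4↦0, 5↦3, 6↦6]  zeros at y ∈ {4}
  x = 3: [0↦0, 1↦2, 2↦6, 3↦5, 4↦6, 5↦2, 6↦0]  zeros at y ∈ {0, 6}
  x = 4: [0↦2, 1↦0, 2↦2, 3↦1, 4↦4, 5↦4, 6↦1]  zeros at y ∈ {1}
  x = 5: [0↦6, 1↦4, 2↦1, 3↦4, 4↦6, 5↦0, 6↦0]  zeros at y ∈ {5, 6}
  x = 6: [0↦3, 1↦5, 2↦1, 3↦5, 4↦3, 5↦2, 6↦2]  zeros at y ∈ ∅
Collecting zeros: affine points = {(0, 2), (0, 4), (1, 3), (1, 6), (2, 4), (3, 0), (3, 6), (4, 1), (5, 5), (5, 6)}.
Total count |C(F_7)_aff| = 10.


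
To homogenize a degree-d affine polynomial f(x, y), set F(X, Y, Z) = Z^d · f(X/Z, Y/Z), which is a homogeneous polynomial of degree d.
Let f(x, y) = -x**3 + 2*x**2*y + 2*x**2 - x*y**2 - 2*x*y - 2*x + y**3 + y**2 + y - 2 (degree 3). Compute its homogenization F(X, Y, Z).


F(X, Y, Z) = -X**3 + 2*X**2*Y + 2*X**2*Z - X*Y**2 - 2*X*Y*Z - 2*X*Z**2 + Y**3 + Y**2*Z + Y*Z**2 - 2*Z**3

deg(f) = 3.
Substitute x = X/Z, y = Y/Z into f, then multiply by Z^3.
  monomial -1·x^3·y^0 ↦ -1·X^3·Y^0·Z^0.
  monomial 2·x^2·y^1 ↦ 2·X^2·Y^1·Z^0.
  monomial 2·x^2·y^0 ↦ 2·X^2·Y^0·Z^1.
  monomial -1·x^1·y^2 ↦ -1·X^1·Y^2·Z^0.
  monomial -2·x^1·y^1 ↦ -2·X^1·Y^1·Z^1.
  monomial -2·x^1·y^0 ↦ -2·X^1·Y^0·Z^2.
  monomial 1·x^0·y^3 ↦ 1·X^0·Y^3·Z^0.
  monomial 1·x^0·y^2 ↦ 1·X^0·Y^2·Z^1.
  monomial 1·x^0·y^1 ↦ 1·X^0·Y^1·Z^2.
  monomial -2·x^0·y^0 ↦ -2·X^0·Y^0·Z^3.
Collecting: F(X, Y, Z) = -X**3 + 2*X**2*Y + 2*X**2*Z - X*Y**2 - 2*X*Y*Z - 2*X*Z**2 + Y**3 + Y**2*Z + Y*Z**2 - 2*Z**3.


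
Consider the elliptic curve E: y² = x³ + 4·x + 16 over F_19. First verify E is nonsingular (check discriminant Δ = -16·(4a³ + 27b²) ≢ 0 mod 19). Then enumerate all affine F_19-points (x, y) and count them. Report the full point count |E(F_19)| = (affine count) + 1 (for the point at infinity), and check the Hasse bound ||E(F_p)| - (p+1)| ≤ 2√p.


Affine points = {(0, 4), (0, 15), (3, 6), (3, 13), (4, 1), (4, 18), (5, 3), (5, 16), (6, 3), (6, 16), (7, 8), (7, 11), (8, 3), (8, 16), (10, 7), (10, 12), (11, 2), (11, 17), (12, 5), (12, 14), (13, 2), (13, 17), (14, 2), (14, 17), (17, 0), (18, 7), (18, 12)}; affine count = 27; |E(F_19)| = 28.

Discriminant check: Δ ∝ 4a³ + 27b² = 4·4³ + 27·16² = 4·64 + 27·256 ≡ 5 (mod 19). Nonzero ⇒ E is nonsingular.
For each x ∈ F_19, compute rhs = x³ + 4·x + 16 mod 19, then count y ∈ F_19 with y² ≡ rhs.
  x = 0: rhs = 16, matching y values: 4, 15 (2 points).
  x = 1: rhs = 2, matching y values: none (0 points).
  x = 2: rhs = 13, matching y values: none (0 points).
  x = 3: rhs = 17, matching y values: 6, 13 (2 points).
  x = 4: rhs = 1, matching y values: 1, 18 (2 points).
  x = 5: rhs = 9, matching y values: 3, 16 (2 points).
  x = 6: rhs = 9, matching y values: 3, 16 (2 points).
  x = 7: rhs = 7, matching y values: 8, 11 (2 points).
  x = 8: rhs = 9, matching y values: 3, 16 (2 points).
  x = 9: rhs = 2, matching y values: none (0 points).
  x = 10: rhs = 11, matching y values: 7, 12 (2 points).
  x = 11: rhs = 4, matching y values: 2, 17 (2 points).
  x = 12: rhs = 6, matching y values: 5, 14 (2 points).
  x = 13: rhs = 4, matching y values: 2, 17 (2 points).
  x = 14: rhs = 4, matching y values: 2, 17 (2 points).
  x = 15: rhs = 12, matching y values: none (0 points).
  x = 16: rhs = 15, matching y values: none (0 points).
  x = 17: rhs = 0, matching y values: 0 (1 points).
  x = 18: rhs = 11, matching y values: 7, 12 (2 points).
Total affine count: 27.
Full point count |E(F_19)| = 27 + 1 = 28.
Hasse bound: |28 − (19+1)| = |8| = 8 ≤ 2√19 ≈ 8.7178 ✓.


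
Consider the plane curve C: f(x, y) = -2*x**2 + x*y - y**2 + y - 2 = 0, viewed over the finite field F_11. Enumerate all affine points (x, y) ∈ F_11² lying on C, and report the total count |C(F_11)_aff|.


Affine F_11-points: {(0, 5), (0, 7), (5, 2), (5, 4), (7, 2), (7, 6), (8, 4), (8, 5), (9, 3), (9, 7)}; count = 10.

For each of the 121 pairs (x, y) ∈ F_11², evaluate f(x, y) mod 11. Record the zeros.
  x = 0: [0↦9, 1↦9, 2↦7, 3↦3, 4↦8, 5↦0, 6↦1, 7↦0, 8↦8, 9↦3, 10↦7]  zeros at y ∈ {5, 7}
  x = 1: [0↦7, 1↦8, 2↦7, 3↦4, 4↦10, 5↦3, 6↦5, 7↦5, 8↦3, 9↦10, 10↦4]  zeros at y ∈ ∅
  x = 2: [0↦1, 1↦3, 2↦3, 3↦1, 4↦8, 5↦2, 6↦5, 7↦6, 8↦5, 9↦2, 10↦8]  zeros at y ∈ ∅
  x = 3: [0↦2, 1↦5, 2↦6, 3↦5, 4↦2, 5↦8, 6↦1, 7↦3, 8↦3, 9↦1, 10↦8]  zeros at y ∈ ∅
  x = 4: [0↦10, 1↦3, 2↦5, 3↦5, 4↦3, 5↦10, 6↦4, 7↦7, 8↦8, 9↦7, 10↦4]  zeros at y ∈ ∅
  x = 5: [0↦3, 1↦8, 2↦0, 3↦1, 4↦0, 5↦8, 6↦3, 7↦7, 8↦9, 9↦9, 10↦7]  zeros at y ∈ {2, 4}
  x = 6: [0↦3, 1↦9, 2↦2, 3↦4, 4↦4, 5↦2, 6↦9, 7↦3, 8↦6, 9↦7, 10↦6]  zeros at y ∈ ∅
  x = 7: [0↦10, 1↦6, 2↦0, 3↦3, 4↦4, 5↦3, 6↦0, 7↦6, 8↦10, 9↦1, 10↦1]  zeros at y ∈ {2, 6}
  x = 8: [0↦2, 1↦10, 2↦5, 3↦9, 4↦0, 5↦0, 6↦9, 7↦5, 8↦10, 9↦2, 10↦3]  zeros at y ∈ {4, 5}
  x = 9: [0↦1, 1↦10, 2↦6, 3↦0, 4↦3, 5↦4, 6↦3, 7↦0, 8↦6, 9↦10, 10↦1]  zeros at y ∈ {3, 7}
  x = 10: [0↦7, 1↦6, 2↦3, 3↦9, 4↦2, 5↦4, 6↦4, 7↦2, 8↦9, 9↦3, 10↦6]  zeros at y ∈ ∅
Collecting zeros: affine points = {(0, 5), (0, 7), (5, 2), (5, 4), (7, 2), (7, 6), (8, 4), (8, 5), (9, 3), (9, 7)}.
Total count |C(F_11)_aff| = 10.
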